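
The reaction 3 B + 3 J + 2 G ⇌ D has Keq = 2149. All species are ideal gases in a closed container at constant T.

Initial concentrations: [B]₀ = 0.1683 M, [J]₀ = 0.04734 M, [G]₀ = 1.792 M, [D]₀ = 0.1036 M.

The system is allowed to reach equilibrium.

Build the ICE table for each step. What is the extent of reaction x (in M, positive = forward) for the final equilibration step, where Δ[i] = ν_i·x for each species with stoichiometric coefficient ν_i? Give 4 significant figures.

x = -0.01829 M

Q₀ = 6.3789e+04 vs Keq = 2149 ⇒ Q>K, reverse
Step 1:
                   B          J          G          D
  I           0.1683    0.04734      1.792     0.1036
  C          0.05488    0.05488    0.03658   -0.01829
  E           0.2232     0.1022      1.829    0.08531
  solve Keq expr → x = -0.01829; check Q = 2149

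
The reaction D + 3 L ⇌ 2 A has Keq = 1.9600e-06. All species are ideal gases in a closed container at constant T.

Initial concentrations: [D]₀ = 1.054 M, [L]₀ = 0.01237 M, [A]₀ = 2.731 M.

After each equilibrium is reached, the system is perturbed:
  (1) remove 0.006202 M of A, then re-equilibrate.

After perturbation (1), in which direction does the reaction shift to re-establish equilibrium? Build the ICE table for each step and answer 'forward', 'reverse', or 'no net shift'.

Direction: forward

Q₀ = 3.7385e+06 vs Keq = 1.9600e-06 ⇒ Q>K, reverse
Step 1:
                   D          L          A
  Initial      1.054    0.01237      2.731
  Change       1.357       4.07     -2.713
  Equil        2.411      4.082    0.01793
  solve Keq expr → x = -1.357; check Q = 1.9600e-06
Then remove 0.006202 M of A.
Step 2:
                   D          L          A
  Initial      2.411      4.082    0.01172
  Change   -0.003065  -0.009195    0.00613
  Equil        2.407      4.073    0.01785
  solve Keq expr → x = 0.003065; check Q = 1.9600e-06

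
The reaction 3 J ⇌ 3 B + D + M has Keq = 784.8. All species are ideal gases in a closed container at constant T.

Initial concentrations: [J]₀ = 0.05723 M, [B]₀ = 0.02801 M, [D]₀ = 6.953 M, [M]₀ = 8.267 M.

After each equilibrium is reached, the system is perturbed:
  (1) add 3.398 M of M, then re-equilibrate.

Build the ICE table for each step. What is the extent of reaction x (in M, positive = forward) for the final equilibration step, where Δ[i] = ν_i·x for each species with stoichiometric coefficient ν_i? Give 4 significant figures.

Q₀ = 6.739 vs Keq = 784.8 ⇒ Q<K, forward
Step 1:
                   J          B          D          M
  init       0.05723    0.02801      6.953      8.267
  Δ         -0.03207    0.03207    0.01069    0.01069
  eq         0.02516    0.06008      6.964      8.278
  solve Keq expr → x = 0.01069; check Q = 784.8
Then add 3.398 M of M.
Step 2:
                   J          B          D          M
  init       0.02516    0.06008      6.964      11.68
  Δ         0.002079  -0.002079 -6.9291e-04 -6.9291e-04
  eq         0.02724      0.058      6.963      11.67
  solve Keq expr → x = -6.9291e-04; check Q = 784.8

x = -6.9291e-04 M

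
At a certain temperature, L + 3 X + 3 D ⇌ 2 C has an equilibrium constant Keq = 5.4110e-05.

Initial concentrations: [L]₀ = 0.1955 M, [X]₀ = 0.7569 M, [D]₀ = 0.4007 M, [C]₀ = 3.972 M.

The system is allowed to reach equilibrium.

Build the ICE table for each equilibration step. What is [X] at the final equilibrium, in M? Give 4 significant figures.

[X]_eq = 5.069 M

Q₀ = 2893 vs Keq = 5.4110e-05 ⇒ Q>K, reverse
Step 1:
                  L         X         D         C
  Initial    0.1955    0.7569    0.4007     3.972
  Change      1.437     4.312     4.312    -2.875
  Equil       1.633     5.069     4.713     1.097
  solve Keq expr → x = -1.437; check Q = 5.4110e-05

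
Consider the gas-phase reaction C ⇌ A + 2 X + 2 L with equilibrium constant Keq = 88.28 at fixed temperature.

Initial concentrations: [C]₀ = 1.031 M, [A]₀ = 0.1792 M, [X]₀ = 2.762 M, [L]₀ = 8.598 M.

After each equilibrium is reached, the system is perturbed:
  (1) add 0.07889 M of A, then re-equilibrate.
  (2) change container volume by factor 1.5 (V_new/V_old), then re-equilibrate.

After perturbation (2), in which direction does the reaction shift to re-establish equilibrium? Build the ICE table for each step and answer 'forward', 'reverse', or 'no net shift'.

Direction: forward

Q₀ = 98.02 vs Keq = 88.28 ⇒ Q>K, reverse
Step 1:
                    C           A           X           L
  Initial       1.031      0.1792       2.762       8.598
  Change      0.01208    -0.01208    -0.02417    -0.02417
  Equil         1.043      0.1671       2.738       8.574
  solve Keq expr → x = -0.01208; check Q = 88.28
Then add 0.07889 M of A.
Step 2:
                    C           A           X           L
  Initial       1.043       0.246       2.738       8.574
  Change      0.05184    -0.05184     -0.1037     -0.1037
  Equil         1.095      0.1942       2.634        8.47
  solve Keq expr → x = -0.05184; check Q = 88.28
Then change container volume by factor 1.5 (V_new/V_old).
Step 3:
                    C           A           X           L
  Initial      0.7299      0.1294       1.756       5.647
  Change      -0.1761      0.1761      0.3523      0.3523
  Equil        0.5538      0.3056       2.108       5.999
  solve Keq expr → x = 0.1761; check Q = 88.28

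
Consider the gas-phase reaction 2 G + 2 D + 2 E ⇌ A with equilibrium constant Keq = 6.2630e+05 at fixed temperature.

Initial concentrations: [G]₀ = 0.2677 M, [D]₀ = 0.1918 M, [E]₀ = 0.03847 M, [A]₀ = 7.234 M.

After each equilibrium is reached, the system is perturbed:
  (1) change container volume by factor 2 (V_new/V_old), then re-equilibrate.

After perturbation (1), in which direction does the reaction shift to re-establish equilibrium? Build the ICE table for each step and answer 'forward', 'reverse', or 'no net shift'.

Q₀ = 1.8541e+06 vs Keq = 6.2630e+05 ⇒ Q>K, reverse
Step 1:
                  G         D         E         A
  Initial    0.2677    0.1918   0.03847     7.234
  Change    0.01813   0.01813   0.01813 -0.009066
  Equil      0.2858    0.2099    0.0566     7.225
  solve Keq expr → x = -0.009066; check Q = 6.2630e+05
Then change container volume by factor 2 (V_new/V_old).
Step 2:
                  G         D         E         A
  Initial    0.1429     0.105    0.0283     3.612
  Change    0.05091   0.05091   0.05091  -0.02545
  Equil      0.1938    0.1559   0.07921     3.587
  solve Keq expr → x = -0.02545; check Q = 6.2630e+05

Direction: reverse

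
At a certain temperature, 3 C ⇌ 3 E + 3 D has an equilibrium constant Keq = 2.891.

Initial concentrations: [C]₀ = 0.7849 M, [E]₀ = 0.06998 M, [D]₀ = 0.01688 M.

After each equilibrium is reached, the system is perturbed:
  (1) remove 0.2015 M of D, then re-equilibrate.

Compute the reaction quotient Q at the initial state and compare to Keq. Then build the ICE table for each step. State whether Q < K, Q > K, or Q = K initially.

Q₀ = 3.4088e-09; Q < K (proceeds forward)

Q₀ = 3.4088e-09 vs Keq = 2.891 ⇒ Q<K, forward
Step 1:
                   C          E          D
  I           0.7849    0.06998    0.01688
  C          -0.5435     0.5435     0.5435
  E           0.2414     0.6135     0.5604
  solve Keq expr → x = 0.1812; check Q = 2.891
Then remove 0.2015 M of D.
Step 2:
                   C          E          D
  I           0.2414     0.6135     0.3589
  C         -0.05051    0.05051    0.05051
  E           0.1908      0.664     0.4094
  solve Keq expr → x = 0.01684; check Q = 2.891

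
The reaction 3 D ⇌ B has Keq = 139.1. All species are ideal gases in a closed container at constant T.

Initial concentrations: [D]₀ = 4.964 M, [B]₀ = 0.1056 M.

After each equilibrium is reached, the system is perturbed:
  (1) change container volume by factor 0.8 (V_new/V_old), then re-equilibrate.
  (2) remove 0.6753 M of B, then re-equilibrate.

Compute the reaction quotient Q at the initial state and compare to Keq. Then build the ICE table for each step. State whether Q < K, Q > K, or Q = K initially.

Q₀ = 8.6331e-04 vs Keq = 139.1 ⇒ Q<K, forward
Step 1:
                   D          B
  init         4.964     0.1056
  Δ           -4.734      1.578
  eq          0.2296      1.684
  solve Keq expr → x = 1.578; check Q = 139.1
Then change container volume by factor 0.8 (V_new/V_old).
Step 2:
                   D          B
  init         0.287      2.105
  Δ         -0.03916    0.01305
  eq          0.2478      2.118
  solve Keq expr → x = 0.01305; check Q = 139.1
Then remove 0.6753 M of B.
Step 3:
                   D          B
  init        0.2478      1.442
  Δ         -0.02929   0.009763
  eq          0.2186      1.452
  solve Keq expr → x = 0.009763; check Q = 139.1

Q₀ = 8.6331e-04; Q < K (proceeds forward)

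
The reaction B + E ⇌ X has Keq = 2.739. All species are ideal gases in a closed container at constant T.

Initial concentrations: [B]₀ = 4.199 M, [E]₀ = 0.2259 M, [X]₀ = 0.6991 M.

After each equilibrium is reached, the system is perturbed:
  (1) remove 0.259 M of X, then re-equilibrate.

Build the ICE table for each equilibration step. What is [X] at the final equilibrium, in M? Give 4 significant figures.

[X]_eq = 0.6107 M

Q₀ = 0.737 vs Keq = 2.739 ⇒ Q<K, forward
Step 1:
                   B          E          X
  Initial      4.199     0.2259     0.6991
  Change     -0.1494    -0.1494     0.1494
  Equil         4.05     0.0765     0.8485
  solve Keq expr → x = 0.1494; check Q = 2.739
Then remove 0.259 M of X.
Step 2:
                   B          E          X
  Initial       4.05     0.0765     0.5895
  Change    -0.02115   -0.02115    0.02115
  Equil        4.028    0.05534     0.6107
  solve Keq expr → x = 0.02115; check Q = 2.739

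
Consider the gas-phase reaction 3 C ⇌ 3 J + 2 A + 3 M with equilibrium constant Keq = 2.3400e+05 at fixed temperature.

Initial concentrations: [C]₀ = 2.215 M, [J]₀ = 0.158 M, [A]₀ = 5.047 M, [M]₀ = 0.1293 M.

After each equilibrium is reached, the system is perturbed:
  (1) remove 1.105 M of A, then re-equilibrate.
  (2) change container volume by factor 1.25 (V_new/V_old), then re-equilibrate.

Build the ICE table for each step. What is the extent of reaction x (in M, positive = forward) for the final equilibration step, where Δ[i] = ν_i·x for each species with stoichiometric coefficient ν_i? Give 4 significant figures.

Q₀ = 1.9985e-05 vs Keq = 2.3400e+05 ⇒ Q<K, forward
Step 1:
                    C           J           A           M
  init          2.215       0.158       5.047      0.1293
  Δ            -1.967       1.967       1.311       1.967
  eq           0.2481       2.125       6.358       2.096
  solve Keq expr → x = 0.6556; check Q = 2.3400e+05
Then remove 1.105 M of A.
Step 2:
                    C           J           A           M
  init         0.2481       2.125       5.253       2.096
  Δ          -0.02416     0.02416     0.01611     0.02416
  eq           0.2239       2.149       5.269        2.12
  solve Keq expr → x = 0.008054; check Q = 2.3400e+05
Then change container volume by factor 1.25 (V_new/V_old).
Step 3:
                    C           J           A           M
  init         0.1791       1.719       4.216       1.696
  Δ          -0.04795     0.04795     0.03196     0.04795
  eq           0.1312       1.767       4.247       1.744
  solve Keq expr → x = 0.01598; check Q = 2.3400e+05

x = 0.01598 M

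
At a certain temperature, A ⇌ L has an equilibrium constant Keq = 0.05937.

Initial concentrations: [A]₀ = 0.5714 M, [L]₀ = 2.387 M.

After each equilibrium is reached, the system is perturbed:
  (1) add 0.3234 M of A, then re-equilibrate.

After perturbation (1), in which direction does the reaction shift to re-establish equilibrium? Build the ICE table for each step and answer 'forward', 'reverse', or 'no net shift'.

Direction: forward

Q₀ = 4.177 vs Keq = 0.05937 ⇒ Q>K, reverse
Step 1:
                   A          L
  I           0.5714      2.387
  C            2.221     -2.221
  E            2.793     0.1658
  solve Keq expr → x = -2.221; check Q = 0.05937
Then add 0.3234 M of A.
Step 2:
                   A          L
  I            3.116     0.1658
  C         -0.01812    0.01812
  E            3.098     0.1839
  solve Keq expr → x = 0.01812; check Q = 0.05937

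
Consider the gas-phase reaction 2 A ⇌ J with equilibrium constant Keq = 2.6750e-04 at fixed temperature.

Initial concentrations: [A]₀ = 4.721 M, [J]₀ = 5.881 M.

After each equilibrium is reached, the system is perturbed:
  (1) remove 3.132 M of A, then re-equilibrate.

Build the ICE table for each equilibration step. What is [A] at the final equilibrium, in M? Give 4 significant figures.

[A]_eq = 13.26 M

Q₀ = 0.2639 vs Keq = 2.6750e-04 ⇒ Q>K, reverse
Step 1:
                   A          J
  Initial      4.721      5.881
  Change       11.62      -5.81
  Equil        16.34    0.07142
  solve Keq expr → x = -5.81; check Q = 2.6750e-04
Then remove 3.132 M of A.
Step 2:
                   A          J
  Initial      13.21    0.07142
  Change     0.04882   -0.02441
  Equil        13.26    0.04701
  solve Keq expr → x = -0.02441; check Q = 2.6750e-04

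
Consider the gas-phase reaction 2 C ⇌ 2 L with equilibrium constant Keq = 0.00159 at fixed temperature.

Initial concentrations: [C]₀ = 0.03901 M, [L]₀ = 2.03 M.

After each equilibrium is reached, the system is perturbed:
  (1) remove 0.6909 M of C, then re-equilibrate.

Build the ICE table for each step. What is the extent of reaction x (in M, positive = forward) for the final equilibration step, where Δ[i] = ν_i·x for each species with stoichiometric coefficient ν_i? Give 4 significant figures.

Q₀ = 2708 vs Keq = 0.00159 ⇒ Q>K, reverse
Step 1:
                    C           L
  init        0.03901        2.03
  Δ             1.951      -1.951
  eq             1.99     0.07934
  solve Keq expr → x = -0.9753; check Q = 0.00159
Then remove 0.6909 M of C.
Step 2:
                    C           L
  init          1.299     0.07934
  Δ           0.02649    -0.02649
  eq            1.325     0.05284
  solve Keq expr → x = -0.01325; check Q = 0.00159

x = -0.01325 M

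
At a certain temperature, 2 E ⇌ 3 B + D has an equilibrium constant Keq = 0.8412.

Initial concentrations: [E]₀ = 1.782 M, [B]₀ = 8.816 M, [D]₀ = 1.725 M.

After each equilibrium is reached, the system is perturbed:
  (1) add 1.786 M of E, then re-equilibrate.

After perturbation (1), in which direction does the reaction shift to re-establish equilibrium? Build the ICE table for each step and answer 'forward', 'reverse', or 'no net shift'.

Q₀ = 372.2 vs Keq = 0.8412 ⇒ Q>K, reverse
Step 1:
                  E         B         D
  Initial     1.782     8.816     1.725
  Change      2.983    -4.475    -1.492
  Equil       4.765     4.341    0.2334
  solve Keq expr → x = -1.492; check Q = 0.8412
Then add 1.786 M of E.
Step 2:
                  E         B         D
  Initial     6.551     4.341    0.2334
  Change    -0.2063    0.3095    0.1032
  Equil       6.345     4.651    0.3366
  solve Keq expr → x = 0.1032; check Q = 0.8412

Direction: forward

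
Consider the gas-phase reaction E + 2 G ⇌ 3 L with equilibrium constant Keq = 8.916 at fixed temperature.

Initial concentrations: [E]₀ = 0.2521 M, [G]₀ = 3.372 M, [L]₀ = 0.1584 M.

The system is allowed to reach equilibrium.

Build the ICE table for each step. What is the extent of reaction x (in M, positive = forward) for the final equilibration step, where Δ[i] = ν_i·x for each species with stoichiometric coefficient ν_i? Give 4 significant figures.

Q₀ = 0.001386 vs Keq = 8.916 ⇒ Q<K, forward
Step 1:
                    E           G           L
  Initial      0.2521       3.372      0.1584
  Change      -0.2427     -0.4854      0.7282
  Equil       0.00938       2.887      0.8866
  solve Keq expr → x = 0.2427; check Q = 8.916

x = 0.2427 M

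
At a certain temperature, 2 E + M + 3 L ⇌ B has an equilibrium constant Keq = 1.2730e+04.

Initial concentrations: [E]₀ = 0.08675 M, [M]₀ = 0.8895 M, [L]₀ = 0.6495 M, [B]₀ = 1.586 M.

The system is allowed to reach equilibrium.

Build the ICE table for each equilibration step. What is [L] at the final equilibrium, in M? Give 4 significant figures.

[L]_eq = 0.5625 M

Q₀ = 864.7 vs Keq = 1.2730e+04 ⇒ Q<K, forward
Step 1:
                   E          M          L          B
  init       0.08675     0.8895     0.6495      1.586
  Δ         -0.05797   -0.02899   -0.08696    0.02899
  eq         0.02878     0.8605     0.5625      1.615
  solve Keq expr → x = 0.02899; check Q = 1.2730e+04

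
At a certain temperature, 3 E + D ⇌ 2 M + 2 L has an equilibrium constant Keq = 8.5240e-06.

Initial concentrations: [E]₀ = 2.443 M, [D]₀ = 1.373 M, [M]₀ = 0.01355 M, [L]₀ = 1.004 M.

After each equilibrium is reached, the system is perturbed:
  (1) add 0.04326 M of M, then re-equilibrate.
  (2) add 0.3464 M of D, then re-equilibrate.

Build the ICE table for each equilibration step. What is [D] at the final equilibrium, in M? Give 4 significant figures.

Q₀ = 9.2450e-06 vs Keq = 8.5240e-06 ⇒ Q>K, reverse
Step 1:
                    E           D           M           L
  I             2.443       1.373     0.01355       1.004
  C        7.8709e-04  2.6236e-04 -5.2473e-04 -5.2473e-04
  E             2.444       1.373     0.01303       1.003
  solve Keq expr → x = -2.6236e-04; check Q = 8.5240e-06
Then add 0.04326 M of M.
Step 2:
                    E           D           M           L
  I             2.444       1.373     0.05629       1.003
  C           0.06308     0.02103    -0.04205    -0.04205
  E             2.507       1.394     0.01423      0.9614
  solve Keq expr → x = -0.02103; check Q = 8.5240e-06
Then add 0.3464 M of D.
Step 3:
                    E           D           M           L
  I             2.507       1.741     0.01423      0.9614
  C         -0.002425 -8.0830e-04    0.001617    0.001617
  E             2.504        1.74     0.01585       0.963
  solve Keq expr → x = 8.0830e-04; check Q = 8.5240e-06

[D]_eq = 1.74 M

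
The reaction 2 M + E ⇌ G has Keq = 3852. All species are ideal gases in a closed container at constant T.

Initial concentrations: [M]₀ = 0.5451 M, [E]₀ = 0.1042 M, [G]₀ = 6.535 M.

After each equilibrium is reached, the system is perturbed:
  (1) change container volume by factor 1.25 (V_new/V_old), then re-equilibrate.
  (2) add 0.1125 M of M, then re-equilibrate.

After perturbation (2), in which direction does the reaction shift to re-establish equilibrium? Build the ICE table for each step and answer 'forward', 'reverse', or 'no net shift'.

Direction: forward

Q₀ = 211.1 vs Keq = 3852 ⇒ Q<K, forward
Step 1:
                  M         E         G
  I          0.5451    0.1042     6.535
  C         -0.1823  -0.09113   0.09113
  E          0.3628   0.01307     6.626
  solve Keq expr → x = 0.09113; check Q = 3852
Then change container volume by factor 1.25 (V_new/V_old).
Step 2:
                  M         E         G
  I          0.2903   0.01045     5.301
  C        0.009661  0.004831 -0.004831
  E          0.2999   0.01528     5.296
  solve Keq expr → x = -0.004831; check Q = 3852
Then add 0.1125 M of M.
Step 3:
                  M         E         G
  I          0.4124   0.01528     5.296
  C        -0.01329 -0.006643  0.006643
  E          0.3991  0.008641     5.303
  solve Keq expr → x = 0.006643; check Q = 3852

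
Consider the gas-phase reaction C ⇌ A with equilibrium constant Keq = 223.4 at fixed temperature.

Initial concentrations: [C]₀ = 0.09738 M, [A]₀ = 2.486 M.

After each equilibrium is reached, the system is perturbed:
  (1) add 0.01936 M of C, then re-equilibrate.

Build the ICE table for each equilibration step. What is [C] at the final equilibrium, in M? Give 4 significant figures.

Q₀ = 25.53 vs Keq = 223.4 ⇒ Q<K, forward
Step 1:
                    C           A
  I           0.09738       2.486
  C          -0.08587     0.08587
  E           0.01151       2.572
  solve Keq expr → x = 0.08587; check Q = 223.4
Then add 0.01936 M of C.
Step 2:
                    C           A
  I           0.03087       2.572
  C          -0.01927     0.01927
  E            0.0116       2.591
  solve Keq expr → x = 0.01927; check Q = 223.4

[C]_eq = 0.0116 M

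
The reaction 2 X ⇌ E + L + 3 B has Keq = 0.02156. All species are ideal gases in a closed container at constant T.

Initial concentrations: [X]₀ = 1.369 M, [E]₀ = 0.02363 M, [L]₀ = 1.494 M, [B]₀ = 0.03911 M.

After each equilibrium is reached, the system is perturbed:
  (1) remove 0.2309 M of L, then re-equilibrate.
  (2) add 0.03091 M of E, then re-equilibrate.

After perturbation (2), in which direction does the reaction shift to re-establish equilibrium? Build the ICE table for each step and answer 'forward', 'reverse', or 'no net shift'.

Q₀ = 1.1269e-06 vs Keq = 0.02156 ⇒ Q<K, forward
Step 1:
                   X          E          L          B
  Initial      1.369    0.02363      1.494    0.03911
  Change     -0.2792     0.1396     0.1396     0.4188
  Equil         1.09     0.1632      1.634     0.4579
  solve Keq expr → x = 0.1396; check Q = 0.02156
Then remove 0.2309 M of L.
Step 2:
                   X          E          L          B
  Initial       1.09     0.1632      1.403     0.4579
  Change    -0.01024    0.00512    0.00512    0.01536
  Equil         1.08     0.1684      1.408     0.4733
  solve Keq expr → x = 0.00512; check Q = 0.02156
Then add 0.03091 M of E.
Step 3:
                   X          E          L          B
  Initial       1.08     0.1993      1.408     0.4733
  Change     0.01168  -0.005839  -0.005839   -0.01752
  Equil        1.091     0.1934      1.402     0.4558
  solve Keq expr → x = -0.005839; check Q = 0.02156

Direction: reverse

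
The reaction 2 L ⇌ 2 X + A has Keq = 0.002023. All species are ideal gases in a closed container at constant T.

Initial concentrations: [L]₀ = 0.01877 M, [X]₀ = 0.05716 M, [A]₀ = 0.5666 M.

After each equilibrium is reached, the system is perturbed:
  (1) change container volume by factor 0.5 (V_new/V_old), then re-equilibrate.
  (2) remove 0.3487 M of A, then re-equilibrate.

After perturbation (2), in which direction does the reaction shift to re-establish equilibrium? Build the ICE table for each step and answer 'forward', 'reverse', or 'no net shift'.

Q₀ = 5.255 vs Keq = 0.002023 ⇒ Q>K, reverse
Step 1:
                   L          X          A
  Initial    0.01877    0.05716     0.5666
  Change     0.05278   -0.05278   -0.02639
  Equil      0.07155   0.004379     0.5402
  solve Keq expr → x = -0.02639; check Q = 0.002023
Then change container volume by factor 0.5 (V_new/V_old).
Step 2:
                   L          X          A
  Initial     0.1431   0.008757       1.08
  Change    0.002455  -0.002455  -0.001228
  Equil       0.1456   0.006302      1.079
  solve Keq expr → x = -0.001228; check Q = 0.002023
Then remove 0.3487 M of A.
Step 3:
                   L          X          A
  Initial     0.1456   0.006302     0.7305
  Change   -0.001287   0.001287 6.4340e-04
  Equil       0.1443   0.007589     0.7311
  solve Keq expr → x = 6.4340e-04; check Q = 0.002023

Direction: forward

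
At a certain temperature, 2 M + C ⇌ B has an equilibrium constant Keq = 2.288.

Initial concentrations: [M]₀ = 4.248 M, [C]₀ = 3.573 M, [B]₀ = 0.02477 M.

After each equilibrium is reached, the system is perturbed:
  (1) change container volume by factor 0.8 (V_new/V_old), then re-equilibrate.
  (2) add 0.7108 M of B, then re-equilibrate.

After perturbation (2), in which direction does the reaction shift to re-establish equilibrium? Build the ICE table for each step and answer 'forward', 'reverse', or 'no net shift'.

Direction: reverse

Q₀ = 3.8417e-04 vs Keq = 2.288 ⇒ Q<K, forward
Step 1:
                   M          C          B
  init         4.248      3.573    0.02477
  Δ           -3.581      -1.79       1.79
  eq          0.6671      1.783      1.815
  solve Keq expr → x = 1.79; check Q = 2.288
Then change container volume by factor 0.8 (V_new/V_old).
Step 2:
                   M          C          B
  init        0.8339      2.228      2.269
  Δ          -0.1449   -0.07246    0.07246
  eq           0.689      2.156      2.341
  solve Keq expr → x = 0.07246; check Q = 2.288
Then add 0.7108 M of B.
Step 3:
                   M          C          B
  init         0.689      2.156      3.052
  Δ          0.08463    0.04232   -0.04232
  eq          0.7736      2.198       3.01
  solve Keq expr → x = -0.04232; check Q = 2.288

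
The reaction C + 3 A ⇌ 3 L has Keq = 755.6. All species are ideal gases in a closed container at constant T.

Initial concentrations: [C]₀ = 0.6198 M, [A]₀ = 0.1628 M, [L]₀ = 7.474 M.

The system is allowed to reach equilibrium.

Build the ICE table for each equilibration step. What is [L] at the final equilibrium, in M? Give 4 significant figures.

Q₀ = 1.5611e+05 vs Keq = 755.6 ⇒ Q>K, reverse
Step 1:
                    C           A           L
  I            0.6198      0.1628       7.474
  C            0.2119      0.6356     -0.6356
  E            0.8317      0.7984       6.838
  solve Keq expr → x = -0.2119; check Q = 755.6

[L]_eq = 6.838 M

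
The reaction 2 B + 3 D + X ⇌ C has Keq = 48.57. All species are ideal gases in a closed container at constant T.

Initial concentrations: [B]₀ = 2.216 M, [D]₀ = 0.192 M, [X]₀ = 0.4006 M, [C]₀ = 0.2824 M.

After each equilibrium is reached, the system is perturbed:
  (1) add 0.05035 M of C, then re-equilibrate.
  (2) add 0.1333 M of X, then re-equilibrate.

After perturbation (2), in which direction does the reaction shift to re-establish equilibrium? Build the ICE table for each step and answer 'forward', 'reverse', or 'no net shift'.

Direction: forward

Q₀ = 20.28 vs Keq = 48.57 ⇒ Q<K, forward
Step 1:
                  B         D         X         C
  Initial     2.216     0.192    0.4006    0.2824
  Change   -0.02869  -0.04303  -0.01434   0.01434
  Equil       2.187     0.149    0.3863    0.2967
  solve Keq expr → x = 0.01434; check Q = 48.57
Then add 0.05035 M of C.
Step 2:
                  B         D         X         C
  Initial     2.187     0.149    0.3863    0.3471
  Change   0.004726   0.00709  0.002363 -0.002363
  Equil       2.192    0.1561    0.3886    0.3447
  solve Keq expr → x = -0.002363; check Q = 48.57
Then add 0.1333 M of X.
Step 3:
                  B         D         X         C
  Initial     2.192    0.1561    0.5219    0.3447
  Change  -0.008817  -0.01323 -0.004409  0.004409
  Equil       2.183    0.1428    0.5175    0.3491
  solve Keq expr → x = 0.004409; check Q = 48.57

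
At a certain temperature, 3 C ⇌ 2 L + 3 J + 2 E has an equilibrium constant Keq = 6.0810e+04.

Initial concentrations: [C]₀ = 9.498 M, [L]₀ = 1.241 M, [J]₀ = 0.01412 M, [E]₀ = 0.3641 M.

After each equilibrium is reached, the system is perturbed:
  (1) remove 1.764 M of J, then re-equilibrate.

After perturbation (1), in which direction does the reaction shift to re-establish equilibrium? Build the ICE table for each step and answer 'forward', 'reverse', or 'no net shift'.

Direction: forward

Q₀ = 6.7080e-10 vs Keq = 6.0810e+04 ⇒ Q<K, forward
Step 1:
                   C          L          J          E
  I            9.498      1.241    0.01412     0.3641
  C           -7.508      5.006      7.508      5.006
  E             1.99      6.247      7.523       5.37
  solve Keq expr → x = 2.503; check Q = 6.0810e+04
Then remove 1.764 M of J.
Step 2:
                   C          L          J          E
  I             1.99      6.247      5.759       5.37
  C          -0.3084     0.2056     0.3084     0.2056
  E            1.681      6.452      6.067      5.575
  solve Keq expr → x = 0.1028; check Q = 6.0810e+04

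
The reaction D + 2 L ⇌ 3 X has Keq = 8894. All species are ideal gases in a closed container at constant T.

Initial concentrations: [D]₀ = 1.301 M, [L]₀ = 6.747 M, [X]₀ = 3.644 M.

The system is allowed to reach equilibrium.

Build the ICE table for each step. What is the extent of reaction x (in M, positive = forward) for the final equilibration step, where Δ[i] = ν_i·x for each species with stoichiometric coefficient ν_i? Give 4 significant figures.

Q₀ = 0.817 vs Keq = 8894 ⇒ Q<K, forward
Step 1:
                    D           L           X
  init          1.301       6.747       3.644
  Δ            -1.298      -2.596       3.895
  eq         0.002796       4.151       7.539
  solve Keq expr → x = 1.298; check Q = 8894

x = 1.298 M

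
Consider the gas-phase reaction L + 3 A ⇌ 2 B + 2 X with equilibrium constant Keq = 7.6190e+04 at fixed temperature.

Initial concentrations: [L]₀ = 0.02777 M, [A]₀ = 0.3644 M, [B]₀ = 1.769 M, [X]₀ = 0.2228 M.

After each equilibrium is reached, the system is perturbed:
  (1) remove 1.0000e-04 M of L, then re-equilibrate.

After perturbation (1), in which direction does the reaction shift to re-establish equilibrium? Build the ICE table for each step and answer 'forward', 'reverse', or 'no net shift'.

Direction: reverse

Q₀ = 115.6 vs Keq = 7.6190e+04 ⇒ Q<K, forward
Step 1:
                   L          A          B          X
  Initial    0.02777     0.3644      1.769     0.2228
  Change    -0.02762   -0.08286    0.05524    0.05524
  Equil   1.5130e-04     0.2815      1.824      0.278
  solve Keq expr → x = 0.02762; check Q = 7.6190e+04
Then remove 1.0000e-04 M of L.
Step 2:
                   L          A          B          X
  Initial 5.1298e-05     0.2815      1.824      0.278
  Change  9.9273e-05 2.9782e-04 -1.9855e-04 -1.9855e-04
  Equil   1.5057e-04     0.2818      1.824     0.2778
  solve Keq expr → x = -9.9273e-05; check Q = 7.6190e+04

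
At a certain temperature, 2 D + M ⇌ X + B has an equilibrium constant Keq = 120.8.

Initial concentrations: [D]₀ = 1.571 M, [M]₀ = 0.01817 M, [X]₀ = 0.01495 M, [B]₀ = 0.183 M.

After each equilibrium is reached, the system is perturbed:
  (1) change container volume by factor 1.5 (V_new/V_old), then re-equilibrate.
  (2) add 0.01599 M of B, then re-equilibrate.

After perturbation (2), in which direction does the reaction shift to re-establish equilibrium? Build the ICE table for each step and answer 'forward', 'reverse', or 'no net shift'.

Direction: reverse

Q₀ = 0.06101 vs Keq = 120.8 ⇒ Q<K, forward
Step 1:
                    D           M           X           B
  Initial       1.571     0.01817     0.01495       0.183
  Change     -0.03629    -0.01815     0.01815     0.01815
  Equil         1.535  2.3398e-05      0.0331      0.2011
  solve Keq expr → x = 0.01815; check Q = 120.8
Then change container volume by factor 1.5 (V_new/V_old).
Step 2:
                    D           M           X           B
  Initial       1.023  1.5599e-05     0.02206      0.1341
  Change   1.5578e-05  7.7890e-06 -7.7890e-06 -7.7890e-06
  Equil         1.023  2.3388e-05     0.02206      0.1341
  solve Keq expr → x = -7.7890e-06; check Q = 120.8
Then add 0.01599 M of B.
Step 3:
                    D           M           X           B
  Initial       1.023  2.3388e-05     0.02206      0.1501
  Change   5.5697e-06  2.7849e-06 -2.7849e-06 -2.7849e-06
  Equil         1.023  2.6173e-05     0.02205      0.1501
  solve Keq expr → x = -2.7849e-06; check Q = 120.8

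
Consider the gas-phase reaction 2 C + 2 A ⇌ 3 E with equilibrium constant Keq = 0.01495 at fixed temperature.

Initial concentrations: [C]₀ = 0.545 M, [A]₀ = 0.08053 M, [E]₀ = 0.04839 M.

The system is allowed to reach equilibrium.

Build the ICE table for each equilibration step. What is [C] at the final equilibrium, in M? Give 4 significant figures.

[C]_eq = 0.5549 M

Q₀ = 0.05882 vs Keq = 0.01495 ⇒ Q>K, reverse
Step 1:
                   C          A          E
  Initial      0.545    0.08053    0.04839
  Change    0.009914   0.009914   -0.01487
  Equil       0.5549    0.09044    0.03352
  solve Keq expr → x = -0.004957; check Q = 0.01495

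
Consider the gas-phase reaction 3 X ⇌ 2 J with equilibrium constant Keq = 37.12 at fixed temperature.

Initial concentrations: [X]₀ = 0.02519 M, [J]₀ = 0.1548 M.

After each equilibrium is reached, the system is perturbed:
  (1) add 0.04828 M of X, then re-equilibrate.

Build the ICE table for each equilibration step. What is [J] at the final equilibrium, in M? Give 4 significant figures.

Q₀ = 1499 vs Keq = 37.12 ⇒ Q>K, reverse
Step 1:
                  X         J
  I         0.02519    0.1548
  C         0.04869  -0.03246
  E         0.07388    0.1223
  solve Keq expr → x = -0.01623; check Q = 37.12
Then add 0.04828 M of X.
Step 2:
                  X         J
  I          0.1222    0.1223
  C        -0.03832   0.02555
  E         0.08383    0.1479
  solve Keq expr → x = 0.01277; check Q = 37.12

[J]_eq = 0.1479 M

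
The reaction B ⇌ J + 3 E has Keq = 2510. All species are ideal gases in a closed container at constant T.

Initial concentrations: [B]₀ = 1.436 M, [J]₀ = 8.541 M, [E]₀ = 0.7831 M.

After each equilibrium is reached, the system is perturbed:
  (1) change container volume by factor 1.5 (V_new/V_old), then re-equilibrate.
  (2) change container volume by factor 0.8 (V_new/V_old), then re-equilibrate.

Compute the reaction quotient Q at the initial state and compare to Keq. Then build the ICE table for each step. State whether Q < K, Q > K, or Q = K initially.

Q₀ = 2.856; Q < K (proceeds forward)

Q₀ = 2.856 vs Keq = 2510 ⇒ Q<K, forward
Step 1:
                  B         J         E
  Initial     1.436     8.541    0.7831
  Change     -1.146     1.146     3.438
  Equil      0.2902     9.687     4.221
  solve Keq expr → x = 1.146; check Q = 2510
Then change container volume by factor 1.5 (V_new/V_old).
Step 2:
                  B         J         E
  Initial    0.1934     6.458     2.814
  Change    -0.1117    0.1117    0.3352
  Equil     0.08172      6.57     3.149
  solve Keq expr → x = 0.1117; check Q = 2510
Then change container volume by factor 0.8 (V_new/V_old).
Step 3:
                  B         J         E
  Initial    0.1022     8.212     3.936
  Change    0.06696  -0.06696   -0.2009
  Equil      0.1691     8.145     3.735
  solve Keq expr → x = -0.06696; check Q = 2510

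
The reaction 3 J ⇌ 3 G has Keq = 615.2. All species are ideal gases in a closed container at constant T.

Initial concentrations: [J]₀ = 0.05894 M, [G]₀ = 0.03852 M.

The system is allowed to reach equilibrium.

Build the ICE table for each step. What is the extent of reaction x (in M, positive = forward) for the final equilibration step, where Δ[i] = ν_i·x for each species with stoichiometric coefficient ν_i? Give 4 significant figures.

x = 0.01623 M

Q₀ = 0.2791 vs Keq = 615.2 ⇒ Q<K, forward
Step 1:
                  J         G
  I         0.05894   0.03852
  C        -0.04869   0.04869
  E         0.01025   0.08721
  solve Keq expr → x = 0.01623; check Q = 615.2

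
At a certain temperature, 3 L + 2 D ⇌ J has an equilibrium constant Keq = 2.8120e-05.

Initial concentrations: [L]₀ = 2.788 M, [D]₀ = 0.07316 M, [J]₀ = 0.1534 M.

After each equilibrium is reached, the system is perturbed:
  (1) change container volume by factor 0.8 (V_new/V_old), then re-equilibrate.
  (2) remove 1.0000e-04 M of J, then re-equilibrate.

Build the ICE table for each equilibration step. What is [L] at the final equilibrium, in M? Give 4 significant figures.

Q₀ = 1.323 vs Keq = 2.8120e-05 ⇒ Q>K, reverse
Step 1:
                  L         D         J
  I           2.788   0.07316    0.1534
  C          0.4598    0.3065   -0.1533
  E           3.248    0.3797 1.3887e-04
  solve Keq expr → x = -0.1533; check Q = 2.8120e-05
Then change container volume by factor 0.8 (V_new/V_old).
Step 2:
                  L         D         J
  I            4.06    0.4746 1.7359e-04
  C       -7.4728e-04 -4.9818e-04 2.4909e-04
  E           4.059    0.4741 4.2268e-04
  solve Keq expr → x = 2.4909e-04; check Q = 2.8120e-05
Then remove 1.0000e-04 M of J.
Step 3:
                  L         D         J
  I           4.059    0.4741 3.2268e-04
  C       -2.9866e-04 -1.9910e-04 9.9552e-05
  E           4.059    0.4739 4.2224e-04
  solve Keq expr → x = 9.9552e-05; check Q = 2.8120e-05

[L]_eq = 4.059 M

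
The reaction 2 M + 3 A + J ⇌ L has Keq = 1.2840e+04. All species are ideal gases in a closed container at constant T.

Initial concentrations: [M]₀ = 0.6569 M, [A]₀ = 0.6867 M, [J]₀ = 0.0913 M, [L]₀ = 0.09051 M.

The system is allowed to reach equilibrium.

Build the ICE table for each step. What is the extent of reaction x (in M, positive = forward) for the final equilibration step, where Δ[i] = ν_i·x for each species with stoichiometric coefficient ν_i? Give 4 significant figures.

x = 0.09043 M

Q₀ = 7.095 vs Keq = 1.2840e+04 ⇒ Q<K, forward
Step 1:
                   M          A          J          L
  I           0.6569     0.6867     0.0913    0.09051
  C          -0.1809    -0.2713   -0.09043    0.09043
  E            0.476     0.4154 8.6754e-04     0.1809
  solve Keq expr → x = 0.09043; check Q = 1.2840e+04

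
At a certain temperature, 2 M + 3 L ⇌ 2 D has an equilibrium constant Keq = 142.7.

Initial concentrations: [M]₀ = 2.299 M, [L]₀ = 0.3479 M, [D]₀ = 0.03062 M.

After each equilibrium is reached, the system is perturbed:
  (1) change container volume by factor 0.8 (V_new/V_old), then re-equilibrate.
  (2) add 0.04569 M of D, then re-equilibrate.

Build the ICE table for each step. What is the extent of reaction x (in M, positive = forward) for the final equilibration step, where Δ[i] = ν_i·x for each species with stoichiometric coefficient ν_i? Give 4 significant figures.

Q₀ = 0.004213 vs Keq = 142.7 ⇒ Q<K, forward
Step 1:
                   M          L          D
  I            2.299     0.3479    0.03062
  C          -0.2024    -0.3037     0.2024
  E            2.097    0.04424     0.2331
  solve Keq expr → x = 0.1012; check Q = 142.7
Then change container volume by factor 0.8 (V_new/V_old).
Step 2:
                   M          L          D
  I            2.621     0.0553     0.2913
  C         -0.00686   -0.01029    0.00686
  E            2.614    0.04501     0.2982
  solve Keq expr → x = 0.00343; check Q = 142.7
Then add 0.04569 M of D.
Step 3:
                   M          L          D
  I            2.614    0.04501     0.3439
  C          0.00279   0.004185   -0.00279
  E            2.617     0.0492     0.3411
  solve Keq expr → x = -0.001395; check Q = 142.7

x = -0.001395 M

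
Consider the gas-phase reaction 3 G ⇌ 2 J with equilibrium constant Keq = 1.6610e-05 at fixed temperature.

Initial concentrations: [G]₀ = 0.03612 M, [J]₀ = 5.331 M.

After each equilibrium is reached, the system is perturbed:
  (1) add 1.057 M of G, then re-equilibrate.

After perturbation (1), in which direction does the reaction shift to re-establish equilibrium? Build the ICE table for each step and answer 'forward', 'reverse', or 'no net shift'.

Q₀ = 6.0308e+05 vs Keq = 1.6610e-05 ⇒ Q>K, reverse
Step 1:
                  G         J
  init      0.03612     5.331
  Δ           7.861    -5.241
  eq          7.897   0.09044
  solve Keq expr → x = -2.62; check Q = 1.6610e-05
Then add 1.057 M of G.
Step 2:
                  G         J
  init        8.954   0.09044
  Δ        -0.02738   0.01825
  eq          8.927    0.1087
  solve Keq expr → x = 0.009126; check Q = 1.6610e-05

Direction: forward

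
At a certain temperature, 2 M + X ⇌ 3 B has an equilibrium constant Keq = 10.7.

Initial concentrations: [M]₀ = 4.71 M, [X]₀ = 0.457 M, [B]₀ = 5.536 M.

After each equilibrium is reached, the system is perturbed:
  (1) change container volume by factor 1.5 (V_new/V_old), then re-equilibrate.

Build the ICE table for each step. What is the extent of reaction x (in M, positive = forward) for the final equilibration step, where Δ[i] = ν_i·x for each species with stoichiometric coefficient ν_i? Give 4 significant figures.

x = 0 M

Q₀ = 16.74 vs Keq = 10.7 ⇒ Q>K, reverse
Step 1:
                    M           X           B
  init           4.71       0.457       5.536
  Δ            0.1996     0.09979     -0.2994
  eq             4.91      0.5568       5.237
  solve Keq expr → x = -0.09979; check Q = 10.7
Then change container volume by factor 1.5 (V_new/V_old).
Step 2:
                    M           X           B
  init          3.273      0.3712       3.491
  Δ                 0           0           0
  eq            3.273      0.3712       3.491
  solve Keq expr → x = 0; check Q = 10.7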